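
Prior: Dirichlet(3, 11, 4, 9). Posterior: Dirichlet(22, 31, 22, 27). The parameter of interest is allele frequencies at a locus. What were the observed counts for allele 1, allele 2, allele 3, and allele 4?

For a Dirichlet(α) prior with multinomial counts c, the posterior is Dirichlet(α + c) componentwise.
Counts are posterior − prior componentwise: 22−3=19, 31−11=20, 22−4=18, 27−9=18.

counts (19, 20, 18, 18)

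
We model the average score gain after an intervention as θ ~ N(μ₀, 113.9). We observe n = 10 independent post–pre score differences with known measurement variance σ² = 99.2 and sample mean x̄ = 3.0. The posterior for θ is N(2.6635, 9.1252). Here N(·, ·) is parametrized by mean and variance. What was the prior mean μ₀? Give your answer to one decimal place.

The posterior mean is a precision-weighted average: μ_n = (τ₀μ₀ + τ_data·x̄)/(τ₀+τ_data), with τ₀=1/σ₀² and τ_data=n/σ².
Here τ₀ = 1/113.9 = 0.008780 and τ_data = 10/99.2 = 0.100806, so τ_n = 0.109586.
Rearranging for μ₀: μ₀ = (μ_n·τ_n − τ_data·x̄)/τ₀ = (2.6635·0.109586 − 0.100806·3.0) / 0.008780 = -0.010536/0.008780 ≈ -1.2.

μ₀ = -1.2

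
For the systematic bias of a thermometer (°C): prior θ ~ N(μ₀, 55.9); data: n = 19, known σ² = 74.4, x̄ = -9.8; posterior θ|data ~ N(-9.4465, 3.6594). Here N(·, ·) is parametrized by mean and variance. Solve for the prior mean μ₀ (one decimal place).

The posterior mean is a precision-weighted average: μ_n = (τ₀μ₀ + τ_data·x̄)/(τ₀+τ_data), with τ₀=1/σ₀² and τ_data=n/σ².
Here τ₀ = 1/55.9 = 0.017889 and τ_data = 19/74.4 = 0.255376, so τ_n = 0.273265.
Rearranging for μ₀: μ₀ = (μ_n·τ_n − τ_data·x̄)/τ₀ = (-9.4465·0.273265 − 0.255376·-9.8) / 0.017889 = -0.078713/0.017889 ≈ -4.4.

μ₀ = -4.4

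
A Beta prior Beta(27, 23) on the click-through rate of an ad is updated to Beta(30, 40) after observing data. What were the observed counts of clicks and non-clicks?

Under Beta–binomial conjugacy the posterior parameters are (α+s, β+f).
So s = 30 − 27 = 3 and f = 40 − 23 = 17.

3 clicks and 17 non-clicks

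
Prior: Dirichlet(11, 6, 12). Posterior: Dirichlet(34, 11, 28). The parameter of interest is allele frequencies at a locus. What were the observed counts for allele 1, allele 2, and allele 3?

For a Dirichlet(α) prior with multinomial counts c, the posterior is Dirichlet(α + c) componentwise.
Counts are posterior − prior componentwise: 34−11=23, 11−6=5, 28−12=16.

counts (23, 5, 16)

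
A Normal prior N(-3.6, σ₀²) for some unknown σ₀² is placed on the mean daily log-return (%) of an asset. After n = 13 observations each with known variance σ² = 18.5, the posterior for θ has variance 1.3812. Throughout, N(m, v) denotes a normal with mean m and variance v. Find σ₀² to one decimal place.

Posterior precision equals prior precision plus data precision: 1/σ_n² = 1/σ₀² + n/σ².
So 1/σ₀² = 1/1.3812 − 13/18.5 = 0.724008 − 0.702703 = 0.021305.
Hence σ₀² = 1/0.021305 ≈ 46.9.

σ₀² = 46.9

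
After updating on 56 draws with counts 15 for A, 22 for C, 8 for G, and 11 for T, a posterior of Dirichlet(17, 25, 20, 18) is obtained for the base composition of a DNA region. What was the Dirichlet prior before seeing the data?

For a Dirichlet(α) prior with multinomial counts c, the posterior is Dirichlet(α + c) componentwise.
Subtract each count from the matching posterior parameter: 17−15=2, 25−22=3, 20−8=12, 18−11=7.

Dirichlet(2, 3, 12, 7)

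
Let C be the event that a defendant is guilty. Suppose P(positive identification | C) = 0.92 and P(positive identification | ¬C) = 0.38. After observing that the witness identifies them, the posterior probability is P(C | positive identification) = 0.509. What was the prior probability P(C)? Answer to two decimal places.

P(C) = 0.30

Bayes' rule in odds form gives O(C|E) = O(C)·[P(E|C)/P(E|¬C)], hence O(C) = O(C|E)/LR.
Posterior odds = 0.509/(1−0.509) = 1.0367. LR = 0.92/0.38 = 2.4211.
Prior odds = 1.0367/2.4211 = 0.4282, so P(C) = 0.4282/(1+0.4282) ≈ 0.30.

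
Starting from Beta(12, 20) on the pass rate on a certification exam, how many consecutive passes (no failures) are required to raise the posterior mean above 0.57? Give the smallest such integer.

k = 15

After k passes and 0 failures the posterior is Beta(12+k, 20), with mean (12+k)/(12+20+k).
Set (12+k)/(32+k) > 0.57 and solve: k > (0.57·32 − 12)/(1 − 0.57) = 14.512.
The smallest integer exceeding 14.512 is 15.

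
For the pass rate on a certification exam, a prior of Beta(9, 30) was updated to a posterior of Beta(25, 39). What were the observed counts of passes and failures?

16 passes and 9 failures

Under Beta–binomial conjugacy the posterior parameters are (a+s, b+f).
So s = 25 − 9 = 16 and f = 39 − 30 = 9.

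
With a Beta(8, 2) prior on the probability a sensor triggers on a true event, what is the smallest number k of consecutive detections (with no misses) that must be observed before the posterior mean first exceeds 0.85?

After k detections and 0 misses the posterior is Beta(8+k, 2), with mean (8+k)/(8+2+k).
Set (8+k)/(10+k) > 0.85 and solve: k > (0.85·10 − 8)/(1 − 0.85) = 3.333.
The smallest integer exceeding 3.333 is 4.

k = 4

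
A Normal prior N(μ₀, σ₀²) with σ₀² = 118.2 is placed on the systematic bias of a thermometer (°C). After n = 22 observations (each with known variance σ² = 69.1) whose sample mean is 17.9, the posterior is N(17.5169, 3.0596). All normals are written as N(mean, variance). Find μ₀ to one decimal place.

The posterior mean is a precision-weighted average: μ_n = (τ₀μ₀ + τ_data·x̄)/(τ₀+τ_data), with τ₀=1/σ₀² and τ_data=n/σ².
Here τ₀ = 1/118.2 = 0.008460 and τ_data = 22/69.1 = 0.318379, so τ_n = 0.326839.
Rearranging for μ₀: μ₀ = (μ_n·τ_n − τ_data·x̄)/τ₀ = (17.5169·0.326839 − 0.318379·17.9) / 0.008460 = 0.026222/0.008460 ≈ 3.1.

μ₀ = 3.1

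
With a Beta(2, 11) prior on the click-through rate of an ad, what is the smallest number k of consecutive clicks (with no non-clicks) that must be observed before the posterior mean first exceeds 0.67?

k = 21

After k clicks and 0 non-clicks the posterior is Beta(2+k, 11), with mean (2+k)/(2+11+k).
Set (2+k)/(13+k) > 0.67 and solve: k > (0.67·13 − 2)/(1 − 0.67) = 20.333.
The smallest integer exceeding 20.333 is 21.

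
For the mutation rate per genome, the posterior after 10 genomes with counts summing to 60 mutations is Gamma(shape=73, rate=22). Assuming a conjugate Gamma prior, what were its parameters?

Gamma(shape=13, rate=12)

Gamma–Poisson conjugacy: posterior shape = α + Σxᵢ, posterior rate = β + n.
So α = 73 − 60 = 13 and β = 22 − 10 = 12.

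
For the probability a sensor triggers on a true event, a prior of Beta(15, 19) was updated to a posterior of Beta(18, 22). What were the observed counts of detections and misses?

3 detections and 3 misses

A Beta(α, β) prior with s successes and f failures in binomial data gives a Beta(α+s, β+f) posterior.
So s = 18 − 15 = 3 and f = 22 − 19 = 3.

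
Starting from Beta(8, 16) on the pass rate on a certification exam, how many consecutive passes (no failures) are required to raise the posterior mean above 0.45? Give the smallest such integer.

After k passes and 0 failures the posterior is Beta(8+k, 16), with mean (8+k)/(8+16+k).
Set (8+k)/(24+k) > 0.45 and solve: k > (0.45·24 − 8)/(1 − 0.45) = 5.091.
The smallest integer exceeding 5.091 is 6, and checking k=6: (14)/(30) = 0.4667 > 0.45.

k = 6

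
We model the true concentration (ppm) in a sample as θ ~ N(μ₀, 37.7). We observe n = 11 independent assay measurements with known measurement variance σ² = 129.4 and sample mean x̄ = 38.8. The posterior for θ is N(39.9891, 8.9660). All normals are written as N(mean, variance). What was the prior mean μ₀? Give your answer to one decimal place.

μ₀ = 43.8

With known observation variance, the Normal–Normal posterior has precision τ_n = τ₀ + n/σ² and mean μ_n = (τ₀μ₀ + (n/σ²)x̄)/τ_n.
Here τ₀ = 1/37.7 = 0.026525 and τ_data = 11/129.4 = 0.085008, so τ_n = 0.111533.
Rearranging for μ₀: μ₀ = (μ_n·τ_n − τ_data·x̄)/τ₀ = (39.9891·0.111533 − 0.085008·38.8) / 0.026525 = 1.161794/0.026525 ≈ 43.8.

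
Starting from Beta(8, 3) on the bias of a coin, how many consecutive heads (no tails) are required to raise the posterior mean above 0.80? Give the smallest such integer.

After k heads and 0 tails the posterior is Beta(8+k, 3), with mean (8+k)/(8+3+k).
Set (8+k)/(11+k) > 0.80 and solve: k > (0.80·11 − 8)/(1 − 0.80) = 4.000.
The smallest integer exceeding 4.000 is 5, and checking k=5: (13)/(16) = 0.8125 > 0.80.

k = 5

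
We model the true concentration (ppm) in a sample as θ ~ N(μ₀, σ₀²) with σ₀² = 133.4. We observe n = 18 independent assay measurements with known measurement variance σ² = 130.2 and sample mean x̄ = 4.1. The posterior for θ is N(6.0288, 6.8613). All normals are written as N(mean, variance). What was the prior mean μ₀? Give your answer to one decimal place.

μ₀ = 41.6

The posterior mean is a precision-weighted average: μ_n = (τ₀μ₀ + τ_data·x̄)/(τ₀+τ_data), with τ₀=1/σ₀² and τ_data=n/σ².
Here τ₀ = 1/133.4 = 0.007496 and τ_data = 18/130.2 = 0.138249, so τ_n = 0.145745.
Rearranging for μ₀: μ₀ = (μ_n·τ_n − τ_data·x̄)/τ₀ = (6.0288·0.145745 − 0.138249·4.1) / 0.007496 = 0.311847/0.007496 ≈ 41.6.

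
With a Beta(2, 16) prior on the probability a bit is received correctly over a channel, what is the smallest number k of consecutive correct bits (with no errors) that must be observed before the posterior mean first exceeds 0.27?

After k correct bits and 0 errors the posterior is Beta(2+k, 16), with mean (2+k)/(2+16+k).
Set (2+k)/(18+k) > 0.27 and solve: k > (0.27·18 − 2)/(1 − 0.27) = 3.918.
The smallest integer exceeding 3.918 is 4, and checking k=4: (6)/(22) = 0.2727 > 0.27.

k = 4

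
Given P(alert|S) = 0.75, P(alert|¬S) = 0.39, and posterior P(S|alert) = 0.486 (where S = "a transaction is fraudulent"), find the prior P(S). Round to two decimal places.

Bayes' rule in odds form gives O(S|E) = O(S)·[P(E|S)/P(E|¬S)], hence O(S) = O(S|E)/LR.
Posterior odds = 0.486/(1−0.486) = 0.9455. LR = 0.75/0.39 = 1.9231.
Prior odds = 0.9455/1.9231 = 0.4917, so P(S) = 0.4917/(1+0.4917) ≈ 0.33.

P(S) = 0.33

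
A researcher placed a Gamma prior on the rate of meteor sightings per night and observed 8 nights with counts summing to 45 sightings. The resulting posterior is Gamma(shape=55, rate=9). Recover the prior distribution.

A Gamma(α, β) prior (rate parametrization) on a Poisson rate with n observations summing to S gives posterior Gamma(α+S, β+n).
So α = 55 − 45 = 10 and β = 9 − 8 = 1.

Gamma(shape=10, rate=1)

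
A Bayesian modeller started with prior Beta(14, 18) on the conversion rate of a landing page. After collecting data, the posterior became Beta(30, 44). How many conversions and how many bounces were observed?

16 conversions and 26 bounces

A Beta(a, b) prior with s successes and f failures in binomial data gives a Beta(a+s, b+f) posterior.
So s = 30 − 14 = 16 and f = 44 − 18 = 26.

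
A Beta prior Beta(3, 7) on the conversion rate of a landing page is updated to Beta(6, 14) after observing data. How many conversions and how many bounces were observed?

3 conversions and 7 bounces

Under Beta–binomial conjugacy the posterior parameters are (a+s, b+f).
So s = 6 − 3 = 3 and f = 14 − 7 = 7.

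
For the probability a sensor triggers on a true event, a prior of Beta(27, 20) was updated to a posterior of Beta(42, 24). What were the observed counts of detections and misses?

15 detections and 4 misses

Under Beta–binomial conjugacy the posterior parameters are (a+s, b+f).
So s = 42 − 27 = 15 and f = 24 − 20 = 4.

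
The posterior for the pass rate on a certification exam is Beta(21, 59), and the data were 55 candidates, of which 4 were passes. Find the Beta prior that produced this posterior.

Under Beta–binomial conjugacy the posterior parameters are (α+s, β+f).
Subtract the data counts: 21−4=17, 59−51=8.

Beta(17, 8)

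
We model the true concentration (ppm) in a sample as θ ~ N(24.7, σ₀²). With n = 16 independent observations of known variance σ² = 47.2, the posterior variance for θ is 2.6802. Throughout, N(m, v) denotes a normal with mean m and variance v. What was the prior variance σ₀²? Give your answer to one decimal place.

σ₀² = 29.3

For the Normal–Normal model with known σ², precisions add: τ_n = τ₀ + n/σ².
So 1/σ₀² = 1/2.6802 − 16/47.2 = 0.373106 − 0.338983 = 0.034123.
Hence σ₀² = 1/0.034123 ≈ 29.3.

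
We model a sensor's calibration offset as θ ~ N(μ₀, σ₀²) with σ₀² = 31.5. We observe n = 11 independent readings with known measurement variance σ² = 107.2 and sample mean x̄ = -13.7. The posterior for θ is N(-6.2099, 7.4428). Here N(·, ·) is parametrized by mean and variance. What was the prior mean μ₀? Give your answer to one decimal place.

The posterior mean is a precision-weighted average: μ_n = (τ₀μ₀ + τ_data·x̄)/(τ₀+τ_data), with τ₀=1/σ₀² and τ_data=n/σ².
Here τ₀ = 1/31.5 = 0.031746 and τ_data = 11/107.2 = 0.102612, so τ_n = 0.134358.
Rearranging for μ₀: μ₀ = (μ_n·τ_n − τ_data·x̄)/τ₀ = (-6.2099·0.134358 − 0.102612·-13.7) / 0.031746 = 0.571435/0.031746 ≈ 18.0.

μ₀ = 18.0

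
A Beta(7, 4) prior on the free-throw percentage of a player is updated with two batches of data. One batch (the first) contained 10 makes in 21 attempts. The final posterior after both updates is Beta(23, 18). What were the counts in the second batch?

6 makes and 3 misses

Because Beta–binomial updating is additive in the counts, the combined data contributed (α_post−α_prior, β_post−β_prior) successes and failures.
Total across both batches: 23−7=16 makes, 18−4=14 misses.
Subtract the first batch: 16−10=6 makes and 14−11=3 misses.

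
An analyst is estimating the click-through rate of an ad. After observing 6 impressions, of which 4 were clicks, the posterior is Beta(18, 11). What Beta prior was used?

A Beta(α, β) prior with s successes and f failures in binomial data gives a Beta(α+s, β+f) posterior.
Subtract the data counts: 18−4=14, 11−2=9.

Beta(14, 9)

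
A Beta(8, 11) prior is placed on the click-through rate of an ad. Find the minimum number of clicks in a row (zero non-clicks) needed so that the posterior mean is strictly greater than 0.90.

k = 92

After k clicks and 0 non-clicks the posterior is Beta(8+k, 11), with mean (8+k)/(8+11+k).
Set (8+k)/(19+k) > 0.90 and solve: k > (0.90·19 − 8)/(1 − 0.90) = 91.000.
The smallest integer exceeding 91.000 is 92, and checking k=92: (100)/(111) = 0.9009 > 0.90.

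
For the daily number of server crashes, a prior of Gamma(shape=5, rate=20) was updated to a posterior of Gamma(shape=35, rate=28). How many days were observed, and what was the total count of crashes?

Gamma–Poisson conjugacy: posterior shape = α + Σxᵢ, posterior rate = β + n.
Matching: Σxᵢ = 35 − 5 = 30 and n = 28 − 20 = 8.

n = 8 days with total 30 crashes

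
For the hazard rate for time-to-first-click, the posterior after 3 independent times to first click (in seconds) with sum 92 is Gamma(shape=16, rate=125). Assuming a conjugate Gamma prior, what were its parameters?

Gamma–exponential conjugacy: posterior shape = α + n, posterior rate = β + Σtᵢ.
So α = 16 − 3 = 13 and β = 125 − 92 = 33.

Gamma(shape=13, rate=33)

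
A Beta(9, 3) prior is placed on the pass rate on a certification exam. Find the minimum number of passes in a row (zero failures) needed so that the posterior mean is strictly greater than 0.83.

k = 6

After k passes and 0 failures the posterior is Beta(9+k, 3), with mean (9+k)/(9+3+k).
Set (9+k)/(12+k) > 0.83 and solve: k > (0.83·12 − 9)/(1 − 0.83) = 5.647.
The smallest integer exceeding 5.647 is 6.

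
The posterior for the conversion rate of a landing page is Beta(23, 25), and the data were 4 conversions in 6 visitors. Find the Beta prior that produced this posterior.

A Beta(a, b) prior with s successes and f failures in binomial data gives a Beta(a+s, b+f) posterior.
Subtract the data counts: 23−4=19, 25−2=23.

Beta(19, 23)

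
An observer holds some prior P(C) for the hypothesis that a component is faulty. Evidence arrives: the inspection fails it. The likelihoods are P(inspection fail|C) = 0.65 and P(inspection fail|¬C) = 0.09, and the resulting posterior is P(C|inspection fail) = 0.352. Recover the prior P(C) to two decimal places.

Bayes' rule in odds form gives O(C|E) = O(C)·[P(E|C)/P(E|¬C)], hence O(C) = O(C|E)/LR.
Posterior odds = 0.352/(1−0.352) = 0.5432. LR = 0.65/0.09 = 7.2222.
Prior odds = 0.5432/7.2222 = 0.0752, so P(C) = 0.0752/(1+0.0752) ≈ 0.07.

P(C) = 0.07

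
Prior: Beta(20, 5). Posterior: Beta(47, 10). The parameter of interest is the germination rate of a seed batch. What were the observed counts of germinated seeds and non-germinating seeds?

27 germinated seeds and 5 non-germinating seeds

A Beta(a, b) prior with s successes and f failures in binomial data gives a Beta(a+s, b+f) posterior.
So s = 47 − 20 = 27 and f = 10 − 5 = 5.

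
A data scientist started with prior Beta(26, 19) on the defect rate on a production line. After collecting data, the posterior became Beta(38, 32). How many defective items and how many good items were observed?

Beta is conjugate to the binomial likelihood: posterior = Beta(a+s, b+f).
Match parameters: s=38−26=12, f=32−19=13.

12 defective items and 13 good items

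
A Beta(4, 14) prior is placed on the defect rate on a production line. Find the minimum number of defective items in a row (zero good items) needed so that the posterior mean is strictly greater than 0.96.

k = 333

After k defective items and 0 good items the posterior is Beta(4+k, 14), with mean (4+k)/(4+14+k).
Set (4+k)/(18+k) > 0.96 and solve: k > (0.96·18 − 4)/(1 − 0.96) = 332.000.
The smallest integer exceeding 332.000 is 333.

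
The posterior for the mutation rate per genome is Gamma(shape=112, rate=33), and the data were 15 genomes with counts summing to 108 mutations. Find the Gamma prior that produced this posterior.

A Gamma(α, β) prior (rate parametrization) on a Poisson rate with n observations summing to S gives posterior Gamma(α+S, β+n).
So α = 112 − 108 = 4 and β = 33 − 15 = 18.

Gamma(shape=4, rate=18)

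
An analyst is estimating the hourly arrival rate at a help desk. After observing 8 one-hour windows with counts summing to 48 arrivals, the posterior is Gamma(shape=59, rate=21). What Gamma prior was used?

Gamma(shape=11, rate=13)

Gamma–Poisson conjugacy: posterior shape = α + Σxᵢ, posterior rate = β + n.
So α = 59 − 48 = 11 and β = 21 − 8 = 13.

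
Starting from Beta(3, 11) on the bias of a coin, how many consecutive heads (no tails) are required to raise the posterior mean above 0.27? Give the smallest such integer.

k = 2

After k heads and 0 tails the posterior is Beta(3+k, 11), with mean (3+k)/(3+11+k).
Set (3+k)/(14+k) > 0.27 and solve: k > (0.27·14 − 3)/(1 − 0.27) = 1.068.
The smallest integer exceeding 1.068 is 2, and checking k=2: (5)/(16) = 0.3125 > 0.27.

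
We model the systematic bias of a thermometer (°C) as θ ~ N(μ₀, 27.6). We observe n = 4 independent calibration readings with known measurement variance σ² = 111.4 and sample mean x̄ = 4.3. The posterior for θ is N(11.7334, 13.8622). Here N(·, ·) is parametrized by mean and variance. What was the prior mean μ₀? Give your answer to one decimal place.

The posterior mean is a precision-weighted average: μ_n = (τ₀μ₀ + τ_data·x̄)/(τ₀+τ_data), with τ₀=1/σ₀² and τ_data=n/σ².
Here τ₀ = 1/27.6 = 0.036232 and τ_data = 4/111.4 = 0.035907, so τ_n = 0.072139.
Rearranging for μ₀: μ₀ = (μ_n·τ_n − τ_data·x̄)/τ₀ = (11.7334·0.072139 − 0.035907·4.3) / 0.036232 = 0.692036/0.036232 ≈ 19.1.

μ₀ = 19.1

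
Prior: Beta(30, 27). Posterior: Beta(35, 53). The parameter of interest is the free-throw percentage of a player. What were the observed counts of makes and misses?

Under Beta–binomial conjugacy the posterior parameters are (a+s, b+f).
Match parameters: s=35−30=5, f=53−27=26.

5 makes and 26 misses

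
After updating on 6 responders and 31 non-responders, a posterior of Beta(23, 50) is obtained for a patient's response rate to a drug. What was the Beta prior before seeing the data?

Under Beta–binomial conjugacy the posterior parameters are (a+s, b+f).
Subtract the data counts: 23−6=17, 50−31=19.

Beta(17, 19)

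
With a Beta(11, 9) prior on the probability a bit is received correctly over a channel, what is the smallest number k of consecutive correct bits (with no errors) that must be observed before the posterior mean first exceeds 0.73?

k = 14

After k correct bits and 0 errors the posterior is Beta(11+k, 9), with mean (11+k)/(11+9+k).
Set (11+k)/(20+k) > 0.73 and solve: k > (0.73·20 − 11)/(1 − 0.73) = 13.333.
The smallest integer exceeding 13.333 is 14.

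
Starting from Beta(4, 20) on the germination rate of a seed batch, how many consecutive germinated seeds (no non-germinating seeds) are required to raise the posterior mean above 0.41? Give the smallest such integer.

After k germinated seeds and 0 non-germinating seeds the posterior is Beta(4+k, 20), with mean (4+k)/(4+20+k).
Set (4+k)/(24+k) > 0.41 and solve: k > (0.41·24 − 4)/(1 − 0.41) = 9.898.
The smallest integer exceeding 9.898 is 10, and checking k=10: (14)/(34) = 0.4118 > 0.41.

k = 10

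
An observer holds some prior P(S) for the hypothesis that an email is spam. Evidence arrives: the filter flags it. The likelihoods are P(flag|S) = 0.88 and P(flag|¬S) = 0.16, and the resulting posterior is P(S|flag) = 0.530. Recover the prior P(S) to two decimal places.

P(S) = 0.17

Bayes' rule in odds form gives O(S|E) = O(S)·[P(E|S)/P(E|¬S)], hence O(S) = O(S|E)/LR.
Posterior odds = 0.530/(1−0.530) = 1.1277. LR = 0.88/0.16 = 5.5000.
Prior odds = 1.1277/5.5000 = 0.2050, so P(S) = 0.2050/(1+0.2050) ≈ 0.17.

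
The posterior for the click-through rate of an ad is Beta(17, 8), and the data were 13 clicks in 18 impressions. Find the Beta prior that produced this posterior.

Beta(4, 3)

Under Beta–binomial conjugacy the posterior parameters are (α+s, β+f).
So α = 17 − 13 = 4 and β = 8 − 5 = 3.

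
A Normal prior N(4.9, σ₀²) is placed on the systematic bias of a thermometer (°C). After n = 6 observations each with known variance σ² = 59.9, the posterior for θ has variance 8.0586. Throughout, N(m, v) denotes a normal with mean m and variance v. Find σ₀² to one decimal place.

σ₀² = 41.8

Posterior precision equals prior precision plus data precision: 1/σ_n² = 1/σ₀² + n/σ².
So 1/σ₀² = 1/8.0586 − 6/59.9 = 0.124091 − 0.100167 = 0.023924.
Hence σ₀² = 1/0.023924 ≈ 41.8.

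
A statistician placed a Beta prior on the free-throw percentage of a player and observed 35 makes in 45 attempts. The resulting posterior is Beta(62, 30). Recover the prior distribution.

Beta(27, 20)

A Beta(α, β) prior with s successes and f failures in binomial data gives a Beta(α+s, β+f) posterior.
So α = 62 − 35 = 27 and β = 30 − 10 = 20.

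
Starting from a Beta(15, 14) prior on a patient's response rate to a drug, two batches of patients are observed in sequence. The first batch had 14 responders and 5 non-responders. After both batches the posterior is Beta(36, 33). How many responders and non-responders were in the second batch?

Sequential conjugate updates are equivalent to a single update on the pooled data, so total successes = posterior α − prior α and total failures = posterior β − prior β.
Total across both batches: 36−15=21 responders, 33−14=19 non-responders.
Subtract the first batch: 21−14=7 responders and 19−5=14 non-responders.

7 responders and 14 non-responders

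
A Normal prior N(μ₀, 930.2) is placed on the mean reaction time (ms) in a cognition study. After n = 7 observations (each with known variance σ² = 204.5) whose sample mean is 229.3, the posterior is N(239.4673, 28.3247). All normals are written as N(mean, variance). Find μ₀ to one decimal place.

With known observation variance, the Normal–Normal posterior has precision τ_n = τ₀ + n/σ² and mean μ_n = (τ₀μ₀ + (n/σ²)x̄)/τ_n.
Here τ₀ = 1/930.2 = 0.001075 and τ_data = 7/204.5 = 0.034230, so τ_n = 0.035305.
Rearranging for μ₀: μ₀ = (μ_n·τ_n − τ_data·x̄)/τ₀ = (239.4673·0.035305 − 0.034230·229.3) / 0.001075 = 0.605454/0.001075 ≈ 563.2.

μ₀ = 563.2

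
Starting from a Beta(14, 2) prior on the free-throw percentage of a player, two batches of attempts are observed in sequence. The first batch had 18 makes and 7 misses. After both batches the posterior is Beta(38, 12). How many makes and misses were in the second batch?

6 makes and 3 misses

Because Beta–binomial updating is additive in the counts, the combined data contributed (α_post−α_prior, β_post−β_prior) successes and failures.
Total across both batches: 38−14=24 makes, 12−2=10 misses.
Subtract the first batch: 24−18=6 makes and 10−7=3 misses.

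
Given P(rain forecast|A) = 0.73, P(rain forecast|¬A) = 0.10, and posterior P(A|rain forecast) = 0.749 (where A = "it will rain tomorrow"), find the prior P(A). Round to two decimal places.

In odds form, posterior odds = prior odds × likelihood ratio, so prior odds = posterior odds ÷ LR.
Posterior odds = 0.749/(1−0.749) = 2.9841. LR = 0.73/0.10 = 7.3000.
Prior odds = 2.9841/7.3000 = 0.4088, so P(A) = 0.4088/(1+0.4088) ≈ 0.29.

P(A) = 0.29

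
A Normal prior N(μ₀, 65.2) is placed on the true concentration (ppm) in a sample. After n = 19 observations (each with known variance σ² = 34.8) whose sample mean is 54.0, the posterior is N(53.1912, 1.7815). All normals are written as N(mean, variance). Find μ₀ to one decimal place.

The posterior mean is a precision-weighted average: μ_n = (τ₀μ₀ + τ_data·x̄)/(τ₀+τ_data), with τ₀=1/σ₀² and τ_data=n/σ².
Here τ₀ = 1/65.2 = 0.015337 and τ_data = 19/34.8 = 0.545977, so τ_n = 0.561314.
Rearranging for μ₀: μ₀ = (μ_n·τ_n − τ_data·x̄)/τ₀ = (53.1912·0.561314 − 0.545977·54.0) / 0.015337 = 0.374207/0.015337 ≈ 24.4.

μ₀ = 24.4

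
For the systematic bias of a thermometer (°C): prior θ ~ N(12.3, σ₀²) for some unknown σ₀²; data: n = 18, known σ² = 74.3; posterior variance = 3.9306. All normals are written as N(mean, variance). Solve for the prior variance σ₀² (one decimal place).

σ₀² = 82.3

Posterior precision equals prior precision plus data precision: 1/σ_n² = 1/σ₀² + n/σ².
So 1/σ₀² = 1/3.9306 − 18/74.3 = 0.254414 − 0.242261 = 0.012153.
Hence σ₀² = 1/0.012153 ≈ 82.3.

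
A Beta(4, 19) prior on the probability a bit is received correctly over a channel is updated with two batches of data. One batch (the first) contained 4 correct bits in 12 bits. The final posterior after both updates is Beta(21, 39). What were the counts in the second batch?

Because Beta–binomial updating is additive in the counts, the combined data contributed (α_post−α_prior, β_post−β_prior) successes and failures.
Total across both batches: 21−4=17 correct bits, 39−19=20 errors.
Subtract the first batch: 17−4=13 correct bits and 20−8=12 errors.

13 correct bits and 12 errors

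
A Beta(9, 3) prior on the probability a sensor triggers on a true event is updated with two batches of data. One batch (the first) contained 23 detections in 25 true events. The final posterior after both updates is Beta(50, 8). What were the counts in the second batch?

18 detections and 3 misses

Because Beta–binomial updating is additive in the counts, the combined data contributed (α_post−α_prior, β_post−β_prior) successes and failures.
Total across both batches: 50−9=41 detections, 8−3=5 misses.
Subtract the first batch: 41−23=18 detections and 5−2=3 misses.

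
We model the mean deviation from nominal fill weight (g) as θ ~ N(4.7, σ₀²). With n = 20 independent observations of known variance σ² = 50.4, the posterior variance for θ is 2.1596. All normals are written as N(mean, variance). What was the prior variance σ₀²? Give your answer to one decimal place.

σ₀² = 15.1

For the Normal–Normal model with known σ², precisions add: τ_n = τ₀ + n/σ².
So 1/σ₀² = 1/2.1596 − 20/50.4 = 0.463049 − 0.396825 = 0.066224.
Hence σ₀² = 1/0.066224 ≈ 15.1.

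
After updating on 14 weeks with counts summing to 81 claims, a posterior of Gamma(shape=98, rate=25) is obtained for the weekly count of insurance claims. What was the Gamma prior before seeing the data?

Gamma–Poisson conjugacy: posterior shape = α + Σxᵢ, posterior rate = β + n.
So α = 98 − 81 = 17 and β = 25 − 14 = 11.

Gamma(shape=17, rate=11)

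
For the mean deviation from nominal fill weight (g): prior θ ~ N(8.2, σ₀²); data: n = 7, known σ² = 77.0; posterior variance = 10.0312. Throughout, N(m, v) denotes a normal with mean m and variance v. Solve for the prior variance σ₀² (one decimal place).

σ₀² = 113.9

For the Normal–Normal model with known σ², precisions add: τ_n = τ₀ + n/σ².
So 1/σ₀² = 1/10.0312 − 7/77.0 = 0.099689 − 0.090909 = 0.008780.
Hence σ₀² = 1/0.008780 ≈ 113.9.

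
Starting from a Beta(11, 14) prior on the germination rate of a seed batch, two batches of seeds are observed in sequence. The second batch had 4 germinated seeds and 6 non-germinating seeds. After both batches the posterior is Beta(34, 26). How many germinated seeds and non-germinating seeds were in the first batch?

19 germinated seeds and 6 non-germinating seeds

Sequential conjugate updates are equivalent to a single update on the pooled data, so total successes = posterior α − prior α and total failures = posterior β − prior β.
Total across both batches: 34−11=23 germinated seeds, 26−14=12 non-germinating seeds.
Subtract the second batch: 23−4=19 germinated seeds and 12−6=6 non-germinating seeds.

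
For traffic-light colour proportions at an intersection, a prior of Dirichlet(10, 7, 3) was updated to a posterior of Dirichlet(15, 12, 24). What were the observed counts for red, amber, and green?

For a Dirichlet(α) prior with multinomial counts c, the posterior is Dirichlet(α + c) componentwise.
Counts are posterior − prior componentwise: 15−10=5, 12−7=5, 24−3=21.

counts (5, 5, 21)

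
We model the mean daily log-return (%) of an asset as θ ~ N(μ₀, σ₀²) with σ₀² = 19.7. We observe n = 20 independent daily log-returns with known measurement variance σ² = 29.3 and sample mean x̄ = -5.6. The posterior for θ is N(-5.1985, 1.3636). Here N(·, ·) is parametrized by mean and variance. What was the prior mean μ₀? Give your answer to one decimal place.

μ₀ = 0.2

The posterior mean is a precision-weighted average: μ_n = (τ₀μ₀ + τ_data·x̄)/(τ₀+τ_data), with τ₀=1/σ₀² and τ_data=n/σ².
Here τ₀ = 1/19.7 = 0.050761 and τ_data = 20/29.3 = 0.682594, so τ_n = 0.733355.
Rearranging for μ₀: μ₀ = (μ_n·τ_n − τ_data·x̄)/τ₀ = (-5.1985·0.733355 − 0.682594·-5.6) / 0.050761 = 0.010180/0.050761 ≈ 0.2.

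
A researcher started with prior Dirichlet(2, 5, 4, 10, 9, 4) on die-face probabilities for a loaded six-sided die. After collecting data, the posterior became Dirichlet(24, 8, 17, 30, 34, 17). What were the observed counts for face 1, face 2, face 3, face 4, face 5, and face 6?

For a Dirichlet(α) prior with multinomial counts c, the posterior is Dirichlet(α + c) componentwise.
Counts are posterior − prior componentwise: 24−2=22, 8−5=3, 17−4=13, 30−10=20, 34−9=25, 17−4=13.

counts (22, 3, 13, 20, 25, 13)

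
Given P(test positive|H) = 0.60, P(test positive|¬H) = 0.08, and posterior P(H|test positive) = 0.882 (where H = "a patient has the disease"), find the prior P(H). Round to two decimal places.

In odds form, posterior odds = prior odds × likelihood ratio, so prior odds = posterior odds ÷ LR.
Posterior odds = 0.882/(1−0.882) = 7.4746. LR = 0.60/0.08 = 7.5000.
Prior odds = 7.4746/7.5000 = 0.9966, so P(H) = 0.9966/(1+0.9966) ≈ 0.50.

P(H) = 0.50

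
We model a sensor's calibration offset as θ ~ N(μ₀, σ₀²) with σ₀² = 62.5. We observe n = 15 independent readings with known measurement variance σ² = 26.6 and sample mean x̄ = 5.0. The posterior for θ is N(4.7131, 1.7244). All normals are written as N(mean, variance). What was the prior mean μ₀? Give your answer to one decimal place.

μ₀ = -5.4

With known observation variance, the Normal–Normal posterior has precision τ_n = τ₀ + n/σ² and mean μ_n = (τ₀μ₀ + (n/σ²)x̄)/τ_n.
Here τ₀ = 1/62.5 = 0.016000 and τ_data = 15/26.6 = 0.563910, so τ_n = 0.579910.
Rearranging for μ₀: μ₀ = (μ_n·τ_n − τ_data·x̄)/τ₀ = (4.7131·0.579910 − 0.563910·5.0) / 0.016000 = -0.086376/0.016000 ≈ -5.4.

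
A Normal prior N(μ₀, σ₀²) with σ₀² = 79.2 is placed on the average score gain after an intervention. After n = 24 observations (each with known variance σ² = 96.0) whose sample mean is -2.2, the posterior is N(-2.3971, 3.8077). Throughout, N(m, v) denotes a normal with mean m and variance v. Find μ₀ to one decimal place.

μ₀ = -6.3

The posterior mean is a precision-weighted average: μ_n = (τ₀μ₀ + τ_data·x̄)/(τ₀+τ_data), with τ₀=1/σ₀² and τ_data=n/σ².
Here τ₀ = 1/79.2 = 0.012626 and τ_data = 24/96.0 = 0.250000, so τ_n = 0.262626.
Rearranging for μ₀: μ₀ = (μ_n·τ_n − τ_data·x̄)/τ₀ = (-2.3971·0.262626 − 0.250000·-2.2) / 0.012626 = -0.079541/0.012626 ≈ -6.3.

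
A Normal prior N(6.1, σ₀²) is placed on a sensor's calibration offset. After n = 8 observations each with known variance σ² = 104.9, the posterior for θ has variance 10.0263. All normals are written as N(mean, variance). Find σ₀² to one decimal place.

For the Normal–Normal model with known σ², precisions add: τ_n = τ₀ + n/σ².
So 1/σ₀² = 1/10.0263 − 8/104.9 = 0.099738 − 0.076263 = 0.023475.
Hence σ₀² = 1/0.023475 ≈ 42.6.

σ₀² = 42.6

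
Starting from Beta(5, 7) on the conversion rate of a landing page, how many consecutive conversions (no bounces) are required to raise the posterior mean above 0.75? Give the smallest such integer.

After k conversions and 0 bounces the posterior is Beta(5+k, 7), with mean (5+k)/(5+7+k).
Set (5+k)/(12+k) > 0.75 and solve: k > (0.75·12 − 5)/(1 − 0.75) = 16.000.
The smallest integer exceeding 16.000 is 17.

k = 17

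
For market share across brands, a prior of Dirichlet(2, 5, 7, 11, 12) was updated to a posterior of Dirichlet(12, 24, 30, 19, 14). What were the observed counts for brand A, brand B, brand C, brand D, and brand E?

For a Dirichlet(α) prior with multinomial counts c, the posterior is Dirichlet(α + c) componentwise.
Counts are posterior − prior componentwise: 12−2=10, 24−5=19, 30−7=23, 19−11=8, 14−12=2.

counts (10, 19, 23, 8, 2)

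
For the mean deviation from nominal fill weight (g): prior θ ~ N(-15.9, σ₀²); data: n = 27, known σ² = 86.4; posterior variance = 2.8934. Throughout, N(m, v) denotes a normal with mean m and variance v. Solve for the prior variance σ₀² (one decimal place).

σ₀² = 30.2

Posterior precision equals prior precision plus data precision: 1/σ_n² = 1/σ₀² + n/σ².
So 1/σ₀² = 1/2.8934 − 27/86.4 = 0.345614 − 0.312500 = 0.033114.
Hence σ₀² = 1/0.033114 ≈ 30.2.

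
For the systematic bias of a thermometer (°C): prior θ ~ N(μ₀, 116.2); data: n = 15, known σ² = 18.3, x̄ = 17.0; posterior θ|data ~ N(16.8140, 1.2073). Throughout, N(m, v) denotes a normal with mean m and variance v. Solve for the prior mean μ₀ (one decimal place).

The posterior mean is a precision-weighted average: μ_n = (τ₀μ₀ + τ_data·x̄)/(τ₀+τ_data), with τ₀=1/σ₀² and τ_data=n/σ².
Here τ₀ = 1/116.2 = 0.008606 and τ_data = 15/18.3 = 0.819672, so τ_n = 0.828278.
Rearranging for μ₀: μ₀ = (μ_n·τ_n − τ_data·x̄)/τ₀ = (16.8140·0.828278 − 0.819672·17.0) / 0.008606 = -0.007758/0.008606 ≈ -0.9.

μ₀ = -0.9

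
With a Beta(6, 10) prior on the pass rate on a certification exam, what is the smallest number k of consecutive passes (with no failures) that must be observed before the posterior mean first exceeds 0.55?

After k passes and 0 failures the posterior is Beta(6+k, 10), with mean (6+k)/(6+10+k).
Set (6+k)/(16+k) > 0.55 and solve: k > (0.55·16 − 6)/(1 − 0.55) = 6.222.
The smallest integer exceeding 6.222 is 7.

k = 7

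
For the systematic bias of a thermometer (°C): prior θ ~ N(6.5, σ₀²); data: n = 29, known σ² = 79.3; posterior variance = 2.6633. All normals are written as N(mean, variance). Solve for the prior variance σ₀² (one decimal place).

σ₀² = 102.3

Posterior precision equals prior precision plus data precision: 1/σ_n² = 1/σ₀² + n/σ².
So 1/σ₀² = 1/2.6633 − 29/79.3 = 0.375474 − 0.365700 = 0.009774.
Hence σ₀² = 1/0.009774 ≈ 102.3.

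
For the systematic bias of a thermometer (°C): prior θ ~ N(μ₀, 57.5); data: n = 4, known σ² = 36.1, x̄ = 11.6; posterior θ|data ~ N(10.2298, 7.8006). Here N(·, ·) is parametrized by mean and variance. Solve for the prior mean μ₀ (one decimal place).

μ₀ = 1.5

The posterior mean is a precision-weighted average: μ_n = (τ₀μ₀ + τ_data·x̄)/(τ₀+τ_data), with τ₀=1/σ₀² and τ_data=n/σ².
Here τ₀ = 1/57.5 = 0.017391 and τ_data = 4/36.1 = 0.110803, so τ_n = 0.128194.
Rearranging for μ₀: μ₀ = (μ_n·τ_n − τ_data·x̄)/τ₀ = (10.2298·0.128194 − 0.110803·11.6) / 0.017391 = 0.026084/0.017391 ≈ 1.5.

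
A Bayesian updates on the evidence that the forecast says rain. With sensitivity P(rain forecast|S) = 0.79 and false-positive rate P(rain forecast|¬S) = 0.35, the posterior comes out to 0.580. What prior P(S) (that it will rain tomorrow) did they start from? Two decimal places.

P(S) = 0.38

In odds form, posterior odds = prior odds × likelihood ratio, so prior odds = posterior odds ÷ LR.
Posterior odds = 0.580/(1−0.580) = 1.3810. LR = 0.79/0.35 = 2.2571.
Prior odds = 1.3810/2.2571 = 0.6118, so P(S) = 0.6118/(1+0.6118) ≈ 0.38.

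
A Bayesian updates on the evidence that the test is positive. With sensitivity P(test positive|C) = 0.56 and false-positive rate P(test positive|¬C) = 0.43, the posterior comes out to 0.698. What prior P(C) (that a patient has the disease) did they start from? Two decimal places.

In odds form, posterior odds = prior odds × likelihood ratio, so prior odds = posterior odds ÷ LR.
Posterior odds = 0.698/(1−0.698) = 2.3113. LR = 0.56/0.43 = 1.3023.
Prior odds = 2.3113/1.3023 = 1.7748, so P(C) = 1.7748/(1+1.7748) ≈ 0.64.

P(C) = 0.64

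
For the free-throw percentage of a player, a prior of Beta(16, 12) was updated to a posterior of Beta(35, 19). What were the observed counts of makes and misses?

A Beta(α, β) prior with s successes and f failures in binomial data gives a Beta(α+s, β+f) posterior.
So s = 35 − 16 = 19 and f = 19 − 12 = 7.

19 makes and 7 misses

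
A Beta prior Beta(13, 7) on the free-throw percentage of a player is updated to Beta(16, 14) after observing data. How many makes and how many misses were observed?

Beta is conjugate to the binomial likelihood: posterior = Beta(a+s, b+f).
Match parameters: s=16−13=3, f=14−7=7.

3 makes and 7 misses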